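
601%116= 21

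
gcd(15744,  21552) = 48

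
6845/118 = 6845/118 = 58.01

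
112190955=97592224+14598731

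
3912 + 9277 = 13189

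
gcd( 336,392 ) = 56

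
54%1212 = 54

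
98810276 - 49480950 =49329326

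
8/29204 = 2/7301 = 0.00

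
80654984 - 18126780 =62528204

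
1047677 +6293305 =7340982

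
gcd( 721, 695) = 1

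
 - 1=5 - 6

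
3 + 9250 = 9253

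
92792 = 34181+58611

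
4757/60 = 79 + 17/60 = 79.28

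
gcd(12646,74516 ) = 2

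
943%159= 148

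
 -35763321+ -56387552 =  - 92150873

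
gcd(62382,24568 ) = 74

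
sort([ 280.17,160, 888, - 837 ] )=[ - 837, 160, 280.17,888 ] 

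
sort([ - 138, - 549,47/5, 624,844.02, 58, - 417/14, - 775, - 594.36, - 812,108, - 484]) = [ - 812, - 775,- 594.36, - 549, - 484, - 138, - 417/14,47/5,58,108,624,844.02]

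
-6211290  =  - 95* 65382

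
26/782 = 13/391=0.03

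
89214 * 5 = 446070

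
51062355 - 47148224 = 3914131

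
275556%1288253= 275556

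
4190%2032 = 126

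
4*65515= 262060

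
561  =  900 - 339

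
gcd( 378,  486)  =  54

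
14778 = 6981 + 7797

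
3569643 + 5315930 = 8885573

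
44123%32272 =11851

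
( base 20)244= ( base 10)884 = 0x374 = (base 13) 530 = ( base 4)31310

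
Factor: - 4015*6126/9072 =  - 2^( - 3 )*3^( - 3)*5^1*7^(- 1 ) * 11^1*73^1 * 1021^1 = - 4099315/1512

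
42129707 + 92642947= 134772654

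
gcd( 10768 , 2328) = 8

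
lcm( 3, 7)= 21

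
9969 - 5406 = 4563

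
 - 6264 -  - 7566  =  1302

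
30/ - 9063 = -10/3021 =- 0.00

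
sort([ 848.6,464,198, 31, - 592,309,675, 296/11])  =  [ - 592,296/11 , 31,198, 309, 464 , 675 , 848.6]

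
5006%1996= 1014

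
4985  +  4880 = 9865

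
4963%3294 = 1669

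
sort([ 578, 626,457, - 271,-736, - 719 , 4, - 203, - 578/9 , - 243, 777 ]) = [ - 736, - 719, - 271, - 243, - 203,  -  578/9,4,  457 , 578,  626, 777 ]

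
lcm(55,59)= 3245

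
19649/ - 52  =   - 19649/52 = - 377.87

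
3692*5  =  18460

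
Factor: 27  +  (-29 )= -2=- 2^1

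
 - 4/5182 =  - 1+2589/2591 = - 0.00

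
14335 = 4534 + 9801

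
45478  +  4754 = 50232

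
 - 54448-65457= - 119905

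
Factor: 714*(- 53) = - 37842  =  - 2^1 * 3^1  *7^1*17^1*53^1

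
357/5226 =119/1742 = 0.07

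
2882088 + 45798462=48680550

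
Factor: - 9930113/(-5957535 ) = 3^( - 1)*5^( - 1)*47^1 * 59^1*389^( - 1)*1021^(  -  1 ) * 3581^1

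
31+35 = 66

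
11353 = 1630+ 9723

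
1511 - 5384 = -3873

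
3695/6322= 3695/6322  =  0.58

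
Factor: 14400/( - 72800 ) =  -18/91 = - 2^1* 3^2*7^( - 1 ) *13^( - 1) 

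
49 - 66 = -17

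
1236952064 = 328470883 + 908481181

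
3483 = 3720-237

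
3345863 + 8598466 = 11944329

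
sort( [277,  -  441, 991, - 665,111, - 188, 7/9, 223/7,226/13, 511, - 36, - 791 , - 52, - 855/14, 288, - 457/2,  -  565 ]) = [ - 791, - 665,  -  565, - 441, - 457/2, - 188, - 855/14,  -  52, -36, 7/9,226/13,  223/7, 111,277, 288, 511,  991]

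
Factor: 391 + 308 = 3^1*233^1  =  699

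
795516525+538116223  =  1333632748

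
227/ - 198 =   -  227/198 = - 1.15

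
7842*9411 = 73801062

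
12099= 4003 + 8096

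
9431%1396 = 1055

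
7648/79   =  96 + 64/79 = 96.81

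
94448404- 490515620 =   -  396067216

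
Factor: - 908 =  - 2^2 * 227^1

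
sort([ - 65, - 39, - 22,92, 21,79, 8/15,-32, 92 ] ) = [ - 65, - 39,-32, - 22, 8/15, 21, 79, 92,  92]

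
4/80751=4/80751 = 0.00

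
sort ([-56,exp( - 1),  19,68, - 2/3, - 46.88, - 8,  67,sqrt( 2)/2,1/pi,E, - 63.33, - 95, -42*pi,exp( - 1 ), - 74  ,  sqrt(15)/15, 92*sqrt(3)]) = [ - 42 * pi, - 95, - 74, - 63.33, - 56,  -  46.88, - 8, - 2/3, sqrt( 15 )/15, 1/pi,exp(  -  1), exp( - 1 ) , sqrt( 2) /2, E,19,67,68, 92* sqrt (3)]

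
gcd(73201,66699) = 1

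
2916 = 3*972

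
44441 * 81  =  3599721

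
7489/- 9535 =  - 1 + 2046/9535 = -0.79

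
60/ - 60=  -  1/1 = - 1.00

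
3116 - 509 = 2607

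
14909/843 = 14909/843 = 17.69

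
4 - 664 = -660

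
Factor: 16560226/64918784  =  2^ ( - 7)*7^( - 1 ) * 17^(-1) * 443^1*2131^( - 1)*18691^1 = 8280113/32459392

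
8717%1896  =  1133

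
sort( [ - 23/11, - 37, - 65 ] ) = [ - 65, - 37, - 23/11]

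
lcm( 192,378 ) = 12096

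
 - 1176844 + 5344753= 4167909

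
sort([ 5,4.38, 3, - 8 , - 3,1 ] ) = [ - 8, -3,  1, 3 , 4.38, 5]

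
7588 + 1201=8789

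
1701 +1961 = 3662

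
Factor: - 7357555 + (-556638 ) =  - 7^1*43^1*26293^1 = - 7914193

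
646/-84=-8 +13/42 = -7.69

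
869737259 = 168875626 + 700861633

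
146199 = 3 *48733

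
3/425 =3/425 = 0.01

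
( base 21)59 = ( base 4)1302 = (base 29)3r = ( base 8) 162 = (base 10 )114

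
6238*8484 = 52923192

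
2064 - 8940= - 6876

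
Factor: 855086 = 2^1 *229^1*1867^1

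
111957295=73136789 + 38820506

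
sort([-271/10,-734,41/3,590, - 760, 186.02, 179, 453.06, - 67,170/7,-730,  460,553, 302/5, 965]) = [-760, - 734,- 730 ,-67, - 271/10,41/3 , 170/7, 302/5,179,186.02,453.06,460,553,590, 965 ]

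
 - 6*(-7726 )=46356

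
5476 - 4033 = 1443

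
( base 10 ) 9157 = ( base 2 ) 10001111000101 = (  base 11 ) 6975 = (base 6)110221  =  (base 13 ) 4225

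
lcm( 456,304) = 912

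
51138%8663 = 7823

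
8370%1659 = 75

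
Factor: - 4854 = -2^1 * 3^1 * 809^1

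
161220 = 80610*2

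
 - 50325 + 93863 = 43538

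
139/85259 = 139/85259 =0.00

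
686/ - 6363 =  - 98/909 = - 0.11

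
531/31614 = 177/10538 = 0.02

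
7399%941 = 812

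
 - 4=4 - 8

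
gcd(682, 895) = 1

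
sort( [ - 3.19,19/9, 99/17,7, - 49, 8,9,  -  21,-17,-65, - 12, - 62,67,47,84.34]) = [ - 65, -62,-49, -21, - 17, - 12,-3.19,19/9,99/17,7,  8,9, 47,67,84.34]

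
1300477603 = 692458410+608019193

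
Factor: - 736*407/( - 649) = 2^5*23^1*37^1*59^ ( - 1)= 27232/59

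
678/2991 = 226/997= 0.23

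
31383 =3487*9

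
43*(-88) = -3784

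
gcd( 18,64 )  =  2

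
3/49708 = 3/49708 = 0.00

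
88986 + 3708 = 92694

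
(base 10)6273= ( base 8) 14201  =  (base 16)1881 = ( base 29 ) 7D9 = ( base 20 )FDD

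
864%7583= 864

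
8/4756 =2/1189=0.00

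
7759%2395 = 574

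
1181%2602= 1181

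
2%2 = 0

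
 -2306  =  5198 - 7504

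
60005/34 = 60005/34 = 1764.85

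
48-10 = 38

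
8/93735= 8/93735= 0.00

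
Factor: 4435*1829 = 5^1  *  31^1*59^1*887^1 = 8111615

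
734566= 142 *5173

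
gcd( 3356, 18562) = 2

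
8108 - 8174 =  - 66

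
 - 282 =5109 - 5391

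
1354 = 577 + 777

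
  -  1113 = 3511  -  4624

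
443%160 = 123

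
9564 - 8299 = 1265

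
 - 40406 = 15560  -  55966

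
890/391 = 890/391  =  2.28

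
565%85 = 55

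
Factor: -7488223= - 19^2*20743^1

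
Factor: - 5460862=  - 2^1*11^1*89^1*2789^1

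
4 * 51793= 207172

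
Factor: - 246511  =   - 246511^1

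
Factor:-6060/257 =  - 2^2*3^1*5^1*101^1*257^(-1)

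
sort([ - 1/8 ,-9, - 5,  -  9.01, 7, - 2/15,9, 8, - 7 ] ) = [ - 9.01, - 9, - 7, - 5,  -  2/15, - 1/8,7,8, 9] 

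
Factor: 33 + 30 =63  =  3^2 * 7^1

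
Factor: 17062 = 2^1*19^1*449^1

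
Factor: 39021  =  3^1 * 13007^1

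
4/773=4/773 = 0.01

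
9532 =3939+5593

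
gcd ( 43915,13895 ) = 5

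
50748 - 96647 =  - 45899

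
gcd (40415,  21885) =5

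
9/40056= 3/13352 = 0.00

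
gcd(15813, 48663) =9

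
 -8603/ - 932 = 8603/932 = 9.23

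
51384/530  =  25692/265= 96.95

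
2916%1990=926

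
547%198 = 151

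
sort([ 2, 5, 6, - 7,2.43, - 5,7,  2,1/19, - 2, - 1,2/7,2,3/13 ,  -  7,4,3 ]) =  [ - 7, - 7, - 5, - 2, - 1,1/19,3/13,2/7, 2,2,2,  2.43, 3,4,5,6,7]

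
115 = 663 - 548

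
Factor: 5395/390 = 2^(-1)*3^( - 1)*83^1 = 83/6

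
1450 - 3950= -2500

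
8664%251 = 130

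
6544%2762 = 1020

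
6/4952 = 3/2476= 0.00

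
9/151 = 9/151 = 0.06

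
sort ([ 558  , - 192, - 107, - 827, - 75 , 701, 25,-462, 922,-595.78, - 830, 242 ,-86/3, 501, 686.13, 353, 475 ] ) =[-830, - 827, - 595.78, - 462,-192,  -  107,-75,  -  86/3, 25, 242,353, 475,501, 558, 686.13,701,922]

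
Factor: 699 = 3^1*233^1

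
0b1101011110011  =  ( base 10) 6899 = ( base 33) 6b2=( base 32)6nj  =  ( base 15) 209e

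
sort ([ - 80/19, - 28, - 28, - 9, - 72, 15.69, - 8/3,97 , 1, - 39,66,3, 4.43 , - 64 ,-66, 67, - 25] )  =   [ - 72, - 66, -64 , - 39,  -  28, - 28, - 25, - 9 , - 80/19, - 8/3,1,3,4.43,15.69,66, 67,97 ]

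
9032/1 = 9032 = 9032.00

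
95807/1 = 95807 = 95807.00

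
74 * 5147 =380878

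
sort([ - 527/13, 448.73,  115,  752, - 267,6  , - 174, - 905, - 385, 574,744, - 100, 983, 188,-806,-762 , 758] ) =[  -  905, - 806, - 762 , - 385, - 267, - 174,  -  100, - 527/13,  6, 115,188, 448.73, 574,744,752, 758,983] 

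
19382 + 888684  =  908066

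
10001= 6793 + 3208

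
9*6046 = 54414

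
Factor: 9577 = 61^1* 157^1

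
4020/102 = 39+7/17 =39.41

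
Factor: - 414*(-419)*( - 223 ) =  - 38682918= -2^1*3^2*23^1*223^1*419^1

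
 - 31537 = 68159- 99696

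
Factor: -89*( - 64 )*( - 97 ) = -552512 = - 2^6*89^1 * 97^1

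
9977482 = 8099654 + 1877828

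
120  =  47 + 73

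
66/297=2/9= 0.22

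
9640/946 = 10 + 90/473= 10.19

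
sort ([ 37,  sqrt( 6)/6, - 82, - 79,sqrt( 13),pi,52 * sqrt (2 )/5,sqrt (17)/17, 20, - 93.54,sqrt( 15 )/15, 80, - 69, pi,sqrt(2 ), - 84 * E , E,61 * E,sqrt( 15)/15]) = [ - 84  *  E, - 93.54,-82, - 79, - 69, sqrt(17) /17,sqrt(15 )/15,sqrt( 15 ) /15,sqrt(6)/6,sqrt( 2),E, pi , pi, sqrt ( 13 ),  52*sqrt( 2) /5,  20,37,80, 61*E] 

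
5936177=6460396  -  524219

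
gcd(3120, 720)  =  240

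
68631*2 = 137262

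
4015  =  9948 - 5933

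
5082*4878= 24789996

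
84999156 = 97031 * 876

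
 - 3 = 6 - 9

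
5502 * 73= 401646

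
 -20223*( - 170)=3437910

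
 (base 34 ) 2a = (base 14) 58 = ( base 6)210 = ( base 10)78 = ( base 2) 1001110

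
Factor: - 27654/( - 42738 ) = 11^1*17^( - 1 )  =  11/17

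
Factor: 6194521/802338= 2^ (-1)  *  3^ ( - 1 )*23^1* 133723^( - 1 )*269327^1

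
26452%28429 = 26452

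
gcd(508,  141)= 1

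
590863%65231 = 3784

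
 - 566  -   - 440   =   - 126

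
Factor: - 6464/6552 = -808/819 = - 2^3*3^( - 2)*7^( - 1)*13^( - 1 )*101^1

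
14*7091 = 99274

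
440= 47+393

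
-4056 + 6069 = 2013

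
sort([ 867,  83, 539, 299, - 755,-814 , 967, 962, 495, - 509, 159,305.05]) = [ - 814,-755, - 509,83, 159, 299, 305.05,495,539, 867, 962,967]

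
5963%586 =103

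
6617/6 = 1102 + 5/6   =  1102.83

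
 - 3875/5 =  - 775 = - 775.00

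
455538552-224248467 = 231290085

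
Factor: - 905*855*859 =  - 664672725= - 3^2*5^2*19^1 * 181^1*859^1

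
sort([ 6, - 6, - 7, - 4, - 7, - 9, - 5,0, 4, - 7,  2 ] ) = [ - 9, - 7, - 7, - 7, - 6, - 5, - 4, 0, 2, 4,6 ] 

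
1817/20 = 90 + 17/20 = 90.85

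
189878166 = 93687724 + 96190442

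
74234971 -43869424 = 30365547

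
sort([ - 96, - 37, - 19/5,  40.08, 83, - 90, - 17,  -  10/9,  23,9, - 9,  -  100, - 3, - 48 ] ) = [ - 100, - 96, - 90, - 48, - 37, -17, - 9, - 19/5, - 3, - 10/9,9,23,40.08, 83]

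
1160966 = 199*5834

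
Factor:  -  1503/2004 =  - 2^( - 2)*3^1 = -3/4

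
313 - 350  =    -  37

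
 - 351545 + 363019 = 11474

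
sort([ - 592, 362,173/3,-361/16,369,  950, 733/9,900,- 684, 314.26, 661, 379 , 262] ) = [ - 684, - 592, - 361/16,173/3, 733/9,262, 314.26,362,369,379, 661, 900,  950 ] 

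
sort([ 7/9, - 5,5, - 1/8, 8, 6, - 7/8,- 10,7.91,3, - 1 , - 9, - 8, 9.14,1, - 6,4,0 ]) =[ - 10, - 9, - 8, - 6, - 5, - 1, - 7/8, -1/8, 0, 7/9,1, 3,4,5, 6, 7.91,8, 9.14 ] 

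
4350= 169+4181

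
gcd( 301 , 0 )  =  301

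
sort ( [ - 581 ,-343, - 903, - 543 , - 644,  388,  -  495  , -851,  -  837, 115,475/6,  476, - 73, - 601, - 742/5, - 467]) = [ - 903,-851, - 837, - 644, - 601, - 581, - 543, - 495, - 467, - 343, - 742/5, - 73,475/6,115 , 388, 476] 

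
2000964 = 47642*42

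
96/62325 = 32/20775 = 0.00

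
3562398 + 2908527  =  6470925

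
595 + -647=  - 52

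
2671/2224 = 2671/2224= 1.20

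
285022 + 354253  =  639275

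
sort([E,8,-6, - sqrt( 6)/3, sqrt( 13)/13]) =[ - 6, - sqrt( 6) /3, sqrt( 13) /13, E, 8 ]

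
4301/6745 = 4301/6745= 0.64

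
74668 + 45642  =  120310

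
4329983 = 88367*49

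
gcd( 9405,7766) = 11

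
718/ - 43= - 17  +  13/43  =  - 16.70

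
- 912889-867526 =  - 1780415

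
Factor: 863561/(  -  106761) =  - 3^(-1 )*19^(-1) * 1873^( - 1)*863561^1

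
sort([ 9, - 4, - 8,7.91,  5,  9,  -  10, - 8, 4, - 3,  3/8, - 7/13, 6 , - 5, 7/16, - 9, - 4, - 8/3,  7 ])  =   [ - 10,  -  9, - 8 ,-8, - 5, - 4,  -  4, - 3, - 8/3, - 7/13,3/8,7/16 , 4,5,6,7, 7.91,9,9]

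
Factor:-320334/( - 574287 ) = 526/943= 2^1*23^(-1)*41^( - 1) * 263^1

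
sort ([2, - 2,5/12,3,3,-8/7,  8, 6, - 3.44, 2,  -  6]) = [ - 6,-3.44,-2,-8/7,5/12, 2,2, 3, 3 , 6, 8]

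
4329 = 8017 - 3688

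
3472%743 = 500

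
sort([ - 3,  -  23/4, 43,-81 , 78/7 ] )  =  [-81, -23/4, - 3, 78/7, 43 ] 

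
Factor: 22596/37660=3^1 * 5^(-1) = 3/5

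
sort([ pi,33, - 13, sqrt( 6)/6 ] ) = [  -  13, sqrt(6 ) /6, pi,33]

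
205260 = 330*622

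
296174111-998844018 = - 702669907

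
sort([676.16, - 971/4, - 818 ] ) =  [ - 818,  -  971/4,676.16 ]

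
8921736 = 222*40188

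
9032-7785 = 1247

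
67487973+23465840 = 90953813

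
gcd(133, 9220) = 1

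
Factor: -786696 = - 2^3*3^1 * 32779^1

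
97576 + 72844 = 170420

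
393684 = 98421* 4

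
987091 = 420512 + 566579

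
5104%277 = 118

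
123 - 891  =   - 768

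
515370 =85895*6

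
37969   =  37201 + 768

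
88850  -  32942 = 55908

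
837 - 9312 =-8475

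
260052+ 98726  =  358778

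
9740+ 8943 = 18683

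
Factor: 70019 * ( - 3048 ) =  - 2^3*3^1*127^1 * 70019^1 = - 213417912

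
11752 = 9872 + 1880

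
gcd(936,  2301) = 39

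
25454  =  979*26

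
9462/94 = 4731/47 = 100.66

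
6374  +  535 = 6909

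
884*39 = 34476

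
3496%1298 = 900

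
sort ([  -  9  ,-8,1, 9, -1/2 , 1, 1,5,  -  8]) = [ - 9,-8,-8, - 1/2, 1, 1,  1, 5,9]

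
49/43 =1 +6/43 = 1.14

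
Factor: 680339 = 11^1*127^1 * 487^1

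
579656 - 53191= 526465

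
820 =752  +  68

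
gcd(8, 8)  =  8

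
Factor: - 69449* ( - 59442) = 2^1 * 3^1*37^1 * 1877^1 * 9907^1= 4128187458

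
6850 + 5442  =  12292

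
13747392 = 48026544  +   - 34279152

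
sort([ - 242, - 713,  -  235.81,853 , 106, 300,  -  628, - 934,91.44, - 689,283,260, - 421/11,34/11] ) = [  -  934, - 713, - 689, - 628, - 242, - 235.81, - 421/11,  34/11,91.44,106, 260,283,300, 853]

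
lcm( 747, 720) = 59760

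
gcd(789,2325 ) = 3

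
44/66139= 44/66139  =  0.00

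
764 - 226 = 538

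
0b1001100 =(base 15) 51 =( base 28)2k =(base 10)76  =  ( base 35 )26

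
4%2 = 0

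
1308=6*218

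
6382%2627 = 1128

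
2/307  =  2/307 = 0.01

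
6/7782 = 1/1297 = 0.00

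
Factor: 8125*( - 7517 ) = -5^4 * 13^1*7517^1=- 61075625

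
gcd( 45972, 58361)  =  1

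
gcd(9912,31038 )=42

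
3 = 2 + 1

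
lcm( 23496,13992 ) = 1245288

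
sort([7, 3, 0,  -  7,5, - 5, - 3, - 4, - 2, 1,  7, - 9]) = [-9, - 7, - 5, - 4,-3, - 2 , 0,  1,3,  5 , 7, 7 ] 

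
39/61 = 39/61  =  0.64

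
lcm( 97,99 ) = 9603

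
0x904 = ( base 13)1087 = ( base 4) 210010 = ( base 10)2308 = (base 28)2QC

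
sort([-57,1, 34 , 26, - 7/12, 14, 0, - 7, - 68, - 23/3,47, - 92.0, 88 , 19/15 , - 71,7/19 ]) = [-92.0, - 71, - 68, - 57, - 23/3, - 7, - 7/12,0,7/19,1, 19/15,14,26,34,47,88] 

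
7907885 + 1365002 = 9272887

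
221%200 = 21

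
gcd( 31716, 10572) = 10572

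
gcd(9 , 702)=9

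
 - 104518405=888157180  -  992675585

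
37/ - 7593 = - 1 + 7556/7593=-  0.00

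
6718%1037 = 496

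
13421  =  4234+9187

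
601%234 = 133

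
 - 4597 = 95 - 4692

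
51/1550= 51/1550 = 0.03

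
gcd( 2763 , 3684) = 921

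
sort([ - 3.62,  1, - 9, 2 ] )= [ - 9, - 3.62 , 1, 2]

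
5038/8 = 629+3/4 = 629.75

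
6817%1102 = 205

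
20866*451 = 9410566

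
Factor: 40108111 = 37^1 * 223^1*4861^1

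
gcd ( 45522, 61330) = 2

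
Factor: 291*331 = 96321 = 3^1 * 97^1 * 331^1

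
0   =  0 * 6767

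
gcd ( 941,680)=1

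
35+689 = 724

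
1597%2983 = 1597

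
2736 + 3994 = 6730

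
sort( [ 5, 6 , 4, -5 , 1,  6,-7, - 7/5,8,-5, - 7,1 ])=[ - 7,-7, - 5, - 5,-7/5, 1,1,  4 , 5,6,6, 8] 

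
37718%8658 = 3086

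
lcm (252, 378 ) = 756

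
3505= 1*3505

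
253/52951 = 253/52951 = 0.00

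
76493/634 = 76493/634 = 120.65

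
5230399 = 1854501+3375898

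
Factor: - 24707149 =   -  167^1*197^1 * 751^1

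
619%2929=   619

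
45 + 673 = 718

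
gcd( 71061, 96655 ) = 1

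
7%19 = 7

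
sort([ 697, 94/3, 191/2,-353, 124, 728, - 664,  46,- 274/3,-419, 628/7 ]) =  [-664,- 419,  -  353, - 274/3, 94/3,46,628/7, 191/2, 124, 697, 728]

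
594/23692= 297/11846 = 0.03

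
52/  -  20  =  -13/5 =- 2.60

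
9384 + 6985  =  16369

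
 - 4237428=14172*( - 299) 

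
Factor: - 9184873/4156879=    - 151^( - 1) *1367^1*6719^1*27529^( - 1 ) 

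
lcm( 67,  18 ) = 1206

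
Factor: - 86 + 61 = -25 = - 5^2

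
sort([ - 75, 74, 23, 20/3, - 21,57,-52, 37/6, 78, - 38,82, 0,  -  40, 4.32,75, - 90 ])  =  [ - 90, - 75 ,- 52,-40, - 38, - 21, 0,4.32, 37/6, 20/3, 23, 57,  74, 75, 78 , 82] 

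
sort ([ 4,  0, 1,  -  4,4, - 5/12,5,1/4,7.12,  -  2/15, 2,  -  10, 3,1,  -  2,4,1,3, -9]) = [ - 10,-9,- 4, -2, - 5/12, - 2/15,  0,1/4, 1,1  ,  1,2, 3, 3 , 4,4,4,5,7.12 ] 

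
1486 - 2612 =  - 1126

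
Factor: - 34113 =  - 3^1 * 83^1 * 137^1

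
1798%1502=296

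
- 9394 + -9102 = - 18496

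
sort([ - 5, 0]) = [-5, 0 ] 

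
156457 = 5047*31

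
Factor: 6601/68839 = 7/73 = 7^1*73^( - 1)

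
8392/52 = 2098/13 =161.38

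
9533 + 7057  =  16590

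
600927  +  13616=614543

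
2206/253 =2206/253 = 8.72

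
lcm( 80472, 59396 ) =2494632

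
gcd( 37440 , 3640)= 520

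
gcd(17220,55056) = 12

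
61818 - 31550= 30268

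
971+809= 1780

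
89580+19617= 109197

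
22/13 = 22/13 = 1.69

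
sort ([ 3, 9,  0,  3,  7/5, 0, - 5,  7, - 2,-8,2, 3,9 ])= [  -  8 ,-5, - 2,0,0,7/5,2,  3,3, 3, 7,  9, 9 ]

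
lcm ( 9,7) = 63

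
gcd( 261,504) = 9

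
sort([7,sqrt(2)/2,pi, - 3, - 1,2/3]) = [-3,  -  1,2/3,  sqrt(2)/2 , pi,7] 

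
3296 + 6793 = 10089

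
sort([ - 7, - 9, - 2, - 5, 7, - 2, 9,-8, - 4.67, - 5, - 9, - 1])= [-9,-9, - 8,-7, - 5,-5,  -  4.67,-2 , - 2, - 1,7, 9]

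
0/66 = 0 = 0.00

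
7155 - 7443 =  - 288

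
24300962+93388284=117689246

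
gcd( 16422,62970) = 6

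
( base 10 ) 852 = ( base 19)26G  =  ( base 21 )1jc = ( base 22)1gg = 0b1101010100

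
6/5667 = 2/1889 = 0.00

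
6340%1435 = 600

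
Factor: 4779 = 3^4 * 59^1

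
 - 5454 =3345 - 8799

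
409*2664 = 1089576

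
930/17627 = 930/17627  =  0.05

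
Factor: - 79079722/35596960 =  - 2^(-4)*5^ (  -  1 )*7^( - 1 )*37^ ( - 1 )*131^1*859^(-1)*301831^1 = - 39539861/17798480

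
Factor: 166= 2^1 *83^1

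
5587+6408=11995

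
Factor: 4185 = 3^3*5^1*31^1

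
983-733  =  250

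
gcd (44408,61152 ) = 728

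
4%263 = 4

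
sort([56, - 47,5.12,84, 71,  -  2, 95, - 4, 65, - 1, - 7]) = [ - 47,  -  7, - 4 ,  -  2, - 1,5.12 , 56,65, 71, 84, 95 ] 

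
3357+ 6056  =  9413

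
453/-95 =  - 5 + 22/95 = - 4.77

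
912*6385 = 5823120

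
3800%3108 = 692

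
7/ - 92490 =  - 1 + 92483/92490 = - 0.00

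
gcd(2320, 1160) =1160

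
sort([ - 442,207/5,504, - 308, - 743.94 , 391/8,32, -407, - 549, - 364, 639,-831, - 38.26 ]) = [ - 831, - 743.94, - 549,  -  442, - 407,  -  364, - 308, - 38.26,32,207/5,  391/8,  504,639 ]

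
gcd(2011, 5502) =1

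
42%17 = 8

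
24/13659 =8/4553 = 0.00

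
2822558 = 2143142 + 679416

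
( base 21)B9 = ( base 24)A0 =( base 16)F0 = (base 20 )c0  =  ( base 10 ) 240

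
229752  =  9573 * 24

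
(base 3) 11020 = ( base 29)3R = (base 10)114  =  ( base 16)72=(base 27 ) 46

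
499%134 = 97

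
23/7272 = 23/7272  =  0.00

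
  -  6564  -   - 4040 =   -  2524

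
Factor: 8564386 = 2^1*4282193^1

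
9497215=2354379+7142836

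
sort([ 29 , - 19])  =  [ - 19,29]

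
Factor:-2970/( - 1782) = 3^(  -  1)*5^1 = 5/3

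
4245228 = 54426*78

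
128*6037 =772736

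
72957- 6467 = 66490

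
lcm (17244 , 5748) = 17244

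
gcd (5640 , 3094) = 2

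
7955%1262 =383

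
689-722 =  - 33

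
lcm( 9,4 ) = 36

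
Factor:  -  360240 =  - 2^4* 3^1*5^1*  19^1*79^1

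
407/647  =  407/647 = 0.63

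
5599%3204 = 2395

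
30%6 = 0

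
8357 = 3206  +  5151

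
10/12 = 5/6  =  0.83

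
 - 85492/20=- 21373/5=- 4274.60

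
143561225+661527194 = 805088419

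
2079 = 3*693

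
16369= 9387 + 6982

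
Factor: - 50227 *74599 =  - 7^1*10657^1 * 50227^1 = - 3746883973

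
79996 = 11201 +68795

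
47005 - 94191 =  - 47186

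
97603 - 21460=76143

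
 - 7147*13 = -92911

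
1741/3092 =1741/3092 = 0.56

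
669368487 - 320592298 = 348776189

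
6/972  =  1/162 = 0.01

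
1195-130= 1065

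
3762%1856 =50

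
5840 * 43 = 251120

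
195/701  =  195/701 = 0.28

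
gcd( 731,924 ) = 1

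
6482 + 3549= 10031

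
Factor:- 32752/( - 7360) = 2^( - 2 )*5^( - 1) * 89^1=89/20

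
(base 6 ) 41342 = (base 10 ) 5534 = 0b1010110011110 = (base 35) 4I4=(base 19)f65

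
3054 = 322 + 2732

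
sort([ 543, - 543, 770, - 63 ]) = [ - 543,-63,543, 770]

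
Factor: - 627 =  - 3^1*11^1*19^1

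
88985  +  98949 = 187934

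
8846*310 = 2742260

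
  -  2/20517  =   - 2/20517 = - 0.00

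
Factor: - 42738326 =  - 2^1*271^1 *78853^1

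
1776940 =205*8668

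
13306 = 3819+9487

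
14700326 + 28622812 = 43323138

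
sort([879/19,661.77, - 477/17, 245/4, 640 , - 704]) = [-704,-477/17,879/19,245/4,640,661.77]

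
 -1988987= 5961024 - 7950011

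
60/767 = 60/767 = 0.08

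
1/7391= 1/7391 = 0.00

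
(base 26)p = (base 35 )p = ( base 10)25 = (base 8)31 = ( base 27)p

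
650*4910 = 3191500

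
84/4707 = 28/1569 = 0.02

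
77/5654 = 7/514= 0.01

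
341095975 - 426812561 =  - 85716586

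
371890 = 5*74378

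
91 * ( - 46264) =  - 4210024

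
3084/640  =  4+131/160 = 4.82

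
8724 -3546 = 5178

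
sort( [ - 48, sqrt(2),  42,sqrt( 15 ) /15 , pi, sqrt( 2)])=[-48,sqrt( 15)/15,sqrt( 2 ), sqrt(2),pi,  42]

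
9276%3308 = 2660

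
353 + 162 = 515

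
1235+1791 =3026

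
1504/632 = 188/79=2.38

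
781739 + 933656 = 1715395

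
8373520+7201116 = 15574636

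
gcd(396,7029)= 99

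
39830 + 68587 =108417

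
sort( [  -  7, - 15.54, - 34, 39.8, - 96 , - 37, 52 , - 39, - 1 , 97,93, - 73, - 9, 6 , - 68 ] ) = [ - 96, - 73, - 68, - 39,-37, - 34, - 15.54,-9,  -  7, - 1,6, 39.8, 52, 93, 97]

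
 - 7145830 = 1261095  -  8406925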